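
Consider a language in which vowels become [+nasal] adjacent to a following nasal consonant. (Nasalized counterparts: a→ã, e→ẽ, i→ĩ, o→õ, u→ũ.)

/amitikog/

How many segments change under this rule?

1

/a/ before nasal /m/ → [ã]
1 segment changes.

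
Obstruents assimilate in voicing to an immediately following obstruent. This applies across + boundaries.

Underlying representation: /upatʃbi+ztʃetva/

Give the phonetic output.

/tʃ/ before /b/ (voiced) → [dʒ]
/z/ before /tʃ/ (voiceless) → [s]
/t/ before /v/ (voiced) → [d]

[upadʒbi+stʃedva]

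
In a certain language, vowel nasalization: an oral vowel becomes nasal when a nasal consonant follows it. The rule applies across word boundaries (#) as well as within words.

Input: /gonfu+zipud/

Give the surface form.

/o/ before nasal /n/ → [õ]

[gõnfu+zipud]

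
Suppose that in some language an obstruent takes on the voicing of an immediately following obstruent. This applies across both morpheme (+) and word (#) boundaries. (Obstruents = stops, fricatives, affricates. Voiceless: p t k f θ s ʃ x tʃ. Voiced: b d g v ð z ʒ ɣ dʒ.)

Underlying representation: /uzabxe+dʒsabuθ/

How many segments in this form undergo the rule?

/b/ before /x/ (voiceless) → [p]
/dʒ/ before /s/ (voiceless) → [tʃ]
2 segments change.

2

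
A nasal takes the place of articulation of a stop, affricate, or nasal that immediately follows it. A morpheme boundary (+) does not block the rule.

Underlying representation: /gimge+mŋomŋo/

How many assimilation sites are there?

/m/ before /g/ (velar) → [ŋ]
/m/ before /ŋ/ (velar) → [ŋ]
/m/ before /ŋ/ (velar) → [ŋ]
3 segments change.

3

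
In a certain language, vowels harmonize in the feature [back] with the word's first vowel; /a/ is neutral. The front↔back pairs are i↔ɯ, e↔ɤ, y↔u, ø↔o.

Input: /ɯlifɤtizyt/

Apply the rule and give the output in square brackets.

[ɯlɯfɤtɯzut]

/i/ harmonizes with /ɯ/ ([+back]) → [ɯ]
/i/ harmonizes with /ɯ/ ([+back]) → [ɯ]
/y/ harmonizes with /ɯ/ ([+back]) → [u]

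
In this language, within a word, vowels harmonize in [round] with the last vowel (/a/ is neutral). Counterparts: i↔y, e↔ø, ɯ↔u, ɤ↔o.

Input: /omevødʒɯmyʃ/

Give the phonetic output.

/e/ harmonizes with /y/ ([+round]) → [ø]
/ɯ/ harmonizes with /y/ ([+round]) → [u]

[omøvødʒumyʃ]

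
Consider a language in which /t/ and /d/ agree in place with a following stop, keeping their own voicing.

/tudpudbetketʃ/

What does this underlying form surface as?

[tubpubbekketʃ]

/d/ before /p/ (labial) → [b]
/d/ before /b/ (labial) → [b]
/t/ before /k/ (velar) → [k]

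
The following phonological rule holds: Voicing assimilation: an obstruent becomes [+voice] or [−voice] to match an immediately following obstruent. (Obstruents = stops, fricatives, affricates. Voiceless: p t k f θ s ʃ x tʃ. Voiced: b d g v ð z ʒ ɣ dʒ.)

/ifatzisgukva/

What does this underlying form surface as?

/t/ before /z/ (voiced) → [d]
/s/ before /g/ (voiced) → [z]
/k/ before /v/ (voiced) → [g]

[ifadzizgugva]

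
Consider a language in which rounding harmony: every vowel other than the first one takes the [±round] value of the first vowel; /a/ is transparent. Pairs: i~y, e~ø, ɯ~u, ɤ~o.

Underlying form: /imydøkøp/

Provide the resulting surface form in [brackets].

/y/ harmonizes with /i/ ([-round]) → [i]
/ø/ harmonizes with /i/ ([-round]) → [e]
/ø/ harmonizes with /i/ ([-round]) → [e]

[imidekep]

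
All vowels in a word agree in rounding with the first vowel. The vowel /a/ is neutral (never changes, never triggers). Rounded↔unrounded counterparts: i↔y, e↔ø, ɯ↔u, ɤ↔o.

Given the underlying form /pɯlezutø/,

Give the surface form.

/u/ harmonizes with /ɯ/ ([-round]) → [ɯ]
/ø/ harmonizes with /ɯ/ ([-round]) → [e]

[pɯlezɯte]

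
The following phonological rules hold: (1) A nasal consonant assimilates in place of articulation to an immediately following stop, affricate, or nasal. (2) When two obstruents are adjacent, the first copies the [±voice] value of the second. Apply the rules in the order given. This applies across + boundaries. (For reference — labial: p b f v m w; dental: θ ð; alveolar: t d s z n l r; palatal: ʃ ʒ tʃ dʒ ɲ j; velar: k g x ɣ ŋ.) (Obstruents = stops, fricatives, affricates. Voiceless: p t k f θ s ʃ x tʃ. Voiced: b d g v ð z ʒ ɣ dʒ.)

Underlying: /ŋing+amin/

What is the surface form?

[ŋiŋg+amin]

Rule 1: /n/ before /g/ (velar) → [ŋ]
After rule 1: ŋiŋg+amin
Rule 2: no segment meets the rule's conditions; no change.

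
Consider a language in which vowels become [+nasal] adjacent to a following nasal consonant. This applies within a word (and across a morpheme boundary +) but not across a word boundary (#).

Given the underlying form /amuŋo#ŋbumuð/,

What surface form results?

/a/ before nasal /m/ → [ã]
/u/ before nasal /ŋ/ → [ũ]
/u/ before nasal /m/ → [ũ]

[ãmũŋo#ŋbũmuð]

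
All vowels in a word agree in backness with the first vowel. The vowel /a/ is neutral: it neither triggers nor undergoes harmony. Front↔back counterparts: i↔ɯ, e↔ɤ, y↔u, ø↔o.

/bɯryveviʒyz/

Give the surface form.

/y/ harmonizes with /ɯ/ ([+back]) → [u]
/e/ harmonizes with /ɯ/ ([+back]) → [ɤ]
/i/ harmonizes with /ɯ/ ([+back]) → [ɯ]
/y/ harmonizes with /ɯ/ ([+back]) → [u]

[bɯruvɤvɯʒuz]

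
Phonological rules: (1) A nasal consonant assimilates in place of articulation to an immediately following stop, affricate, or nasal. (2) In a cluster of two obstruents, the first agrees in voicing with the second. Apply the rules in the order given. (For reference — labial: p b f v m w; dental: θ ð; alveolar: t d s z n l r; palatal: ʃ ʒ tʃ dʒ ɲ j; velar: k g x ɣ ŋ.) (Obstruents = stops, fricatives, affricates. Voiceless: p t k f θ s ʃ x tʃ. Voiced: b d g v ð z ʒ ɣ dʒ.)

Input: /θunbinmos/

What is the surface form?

Rule 1: /n/ before /b/ (labial) → [m]
Rule 1: /n/ before /m/ (labial) → [m]
After rule 1: θumbimmos
Rule 2: no segment meets the rule's conditions; no change.

[θumbimmos]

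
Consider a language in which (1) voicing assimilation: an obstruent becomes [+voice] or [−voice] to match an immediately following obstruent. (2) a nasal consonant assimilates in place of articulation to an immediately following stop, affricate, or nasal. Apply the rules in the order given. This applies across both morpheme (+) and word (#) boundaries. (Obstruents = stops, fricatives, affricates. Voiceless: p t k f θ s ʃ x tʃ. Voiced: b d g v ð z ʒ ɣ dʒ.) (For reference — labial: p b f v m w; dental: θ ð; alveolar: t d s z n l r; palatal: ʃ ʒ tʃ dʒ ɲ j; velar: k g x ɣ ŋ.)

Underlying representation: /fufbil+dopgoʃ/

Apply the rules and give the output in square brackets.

[fuvbil+dobgoʃ]

Rule 1: /f/ before /b/ (voiced) → [v]
Rule 1: /p/ before /g/ (voiced) → [b]
After rule 1: fuvbil+dobgoʃ
Rule 2: no segment meets the rule's conditions; no change.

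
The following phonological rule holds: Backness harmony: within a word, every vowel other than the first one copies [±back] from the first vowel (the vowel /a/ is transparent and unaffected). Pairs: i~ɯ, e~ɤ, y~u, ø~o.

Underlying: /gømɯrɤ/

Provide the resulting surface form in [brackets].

[gømire]

/ɯ/ harmonizes with /ø/ ([-back]) → [i]
/ɤ/ harmonizes with /ø/ ([-back]) → [e]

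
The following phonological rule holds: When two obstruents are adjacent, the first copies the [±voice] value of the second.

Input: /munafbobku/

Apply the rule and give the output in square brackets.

/f/ before /b/ (voiced) → [v]
/b/ before /k/ (voiceless) → [p]

[munavbopku]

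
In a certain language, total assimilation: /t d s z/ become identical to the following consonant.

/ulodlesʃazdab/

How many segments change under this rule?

/d/ before /l/ → [l] (total assimilation)
/s/ before /ʃ/ → [ʃ] (total assimilation)
/z/ before /d/ → [d] (total assimilation)
3 segments change.

3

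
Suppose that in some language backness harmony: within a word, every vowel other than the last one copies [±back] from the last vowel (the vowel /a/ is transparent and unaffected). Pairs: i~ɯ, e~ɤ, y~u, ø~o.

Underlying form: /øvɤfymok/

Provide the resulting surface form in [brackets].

/ø/ harmonizes with /o/ ([+back]) → [o]
/y/ harmonizes with /o/ ([+back]) → [u]

[ovɤfumok]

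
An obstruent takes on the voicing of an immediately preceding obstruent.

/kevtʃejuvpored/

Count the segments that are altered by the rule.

2

/tʃ/ after /v/ (voiced) → [dʒ]
/p/ after /v/ (voiced) → [b]
2 segments change.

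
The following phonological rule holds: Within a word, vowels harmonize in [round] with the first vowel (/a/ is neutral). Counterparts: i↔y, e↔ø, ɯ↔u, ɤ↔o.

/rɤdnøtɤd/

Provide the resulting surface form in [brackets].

/ø/ harmonizes with /ɤ/ ([-round]) → [e]

[rɤdnetɤd]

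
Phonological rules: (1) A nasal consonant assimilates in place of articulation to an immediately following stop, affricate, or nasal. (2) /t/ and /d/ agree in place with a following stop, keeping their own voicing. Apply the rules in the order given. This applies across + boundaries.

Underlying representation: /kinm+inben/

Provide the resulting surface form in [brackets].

Rule 1: /n/ before /m/ (labial) → [m]
Rule 1: /n/ before /b/ (labial) → [m]
After rule 1: kimm+imben
Rule 2: no segment meets the rule's conditions; no change.

[kimm+imben]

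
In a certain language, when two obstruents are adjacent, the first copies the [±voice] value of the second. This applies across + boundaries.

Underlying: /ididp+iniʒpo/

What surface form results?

[iditp+iniʃpo]

/d/ before /p/ (voiceless) → [t]
/ʒ/ before /p/ (voiceless) → [ʃ]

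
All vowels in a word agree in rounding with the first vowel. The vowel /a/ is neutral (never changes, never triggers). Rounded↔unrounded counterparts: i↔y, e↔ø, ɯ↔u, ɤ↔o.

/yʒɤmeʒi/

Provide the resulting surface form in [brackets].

[yʒomøʒy]

/ɤ/ harmonizes with /y/ ([+round]) → [o]
/e/ harmonizes with /y/ ([+round]) → [ø]
/i/ harmonizes with /y/ ([+round]) → [y]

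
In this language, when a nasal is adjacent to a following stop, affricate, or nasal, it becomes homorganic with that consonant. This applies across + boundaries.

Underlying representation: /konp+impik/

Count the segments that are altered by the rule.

/n/ before /p/ (labial) → [m]
1 segment changes.

1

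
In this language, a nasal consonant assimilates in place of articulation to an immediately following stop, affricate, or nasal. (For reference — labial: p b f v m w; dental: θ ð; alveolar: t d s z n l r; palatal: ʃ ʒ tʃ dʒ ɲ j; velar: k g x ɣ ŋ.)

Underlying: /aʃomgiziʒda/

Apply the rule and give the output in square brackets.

/m/ before /g/ (velar) → [ŋ]

[aʃoŋgiziʒda]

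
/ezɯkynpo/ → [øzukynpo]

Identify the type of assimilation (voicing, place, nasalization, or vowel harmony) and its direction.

vowel harmony, regressive

/e/→[ø] /ɯ/→[u].
Vowels agree with the last vowel, so the harmony is regressive.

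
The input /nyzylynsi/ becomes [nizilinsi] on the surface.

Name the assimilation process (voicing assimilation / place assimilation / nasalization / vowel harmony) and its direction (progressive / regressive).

/y/→[i] /y/→[i] /y/→[i].
Vowels agree with the last vowel, so the harmony is regressive.

vowel harmony, regressive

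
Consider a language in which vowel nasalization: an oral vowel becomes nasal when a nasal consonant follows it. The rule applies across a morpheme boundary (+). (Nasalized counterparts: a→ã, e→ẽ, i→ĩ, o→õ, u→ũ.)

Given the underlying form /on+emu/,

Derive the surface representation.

[õn+ẽmu]

/o/ before nasal /n/ → [õ]
/e/ before nasal /m/ → [ẽ]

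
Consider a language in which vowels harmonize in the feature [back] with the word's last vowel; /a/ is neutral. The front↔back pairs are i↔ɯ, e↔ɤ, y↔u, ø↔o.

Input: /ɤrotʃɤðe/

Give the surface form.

[erøtʃeðe]

/ɤ/ harmonizes with /e/ ([-back]) → [e]
/o/ harmonizes with /e/ ([-back]) → [ø]
/ɤ/ harmonizes with /e/ ([-back]) → [e]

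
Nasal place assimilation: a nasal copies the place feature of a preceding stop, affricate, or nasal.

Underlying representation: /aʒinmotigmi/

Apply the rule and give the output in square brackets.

/m/ after /n/ (alveolar) → [n]
/m/ after /g/ (velar) → [ŋ]

[aʒinnotigŋi]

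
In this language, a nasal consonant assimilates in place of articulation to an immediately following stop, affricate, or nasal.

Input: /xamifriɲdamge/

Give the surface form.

/ɲ/ before /d/ (alveolar) → [n]
/m/ before /g/ (velar) → [ŋ]

[xamifrindaŋge]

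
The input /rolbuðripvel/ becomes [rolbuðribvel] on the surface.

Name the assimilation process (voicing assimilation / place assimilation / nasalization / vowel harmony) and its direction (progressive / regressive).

voicing assimilation, regressive

/p/→[b].
Each target copies a feature from the following segment, so the direction is regressive.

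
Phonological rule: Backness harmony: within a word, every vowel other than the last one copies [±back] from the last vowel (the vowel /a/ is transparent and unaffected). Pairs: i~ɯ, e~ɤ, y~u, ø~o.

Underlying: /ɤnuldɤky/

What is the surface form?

[enyldeky]

/ɤ/ harmonizes with /y/ ([-back]) → [e]
/u/ harmonizes with /y/ ([-back]) → [y]
/ɤ/ harmonizes with /y/ ([-back]) → [e]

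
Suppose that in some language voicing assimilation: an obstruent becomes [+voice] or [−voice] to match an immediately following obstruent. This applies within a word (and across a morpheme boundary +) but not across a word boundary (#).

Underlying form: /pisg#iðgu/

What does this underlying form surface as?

/s/ before /g/ (voiced) → [z]

[pizg#iðgu]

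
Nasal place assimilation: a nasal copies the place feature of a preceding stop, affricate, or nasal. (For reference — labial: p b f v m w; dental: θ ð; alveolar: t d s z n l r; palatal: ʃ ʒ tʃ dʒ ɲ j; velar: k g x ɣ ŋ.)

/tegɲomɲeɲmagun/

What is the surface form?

[tegŋommeɲɲagun]

/ɲ/ after /g/ (velar) → [ŋ]
/ɲ/ after /m/ (labial) → [m]
/m/ after /ɲ/ (palatal) → [ɲ]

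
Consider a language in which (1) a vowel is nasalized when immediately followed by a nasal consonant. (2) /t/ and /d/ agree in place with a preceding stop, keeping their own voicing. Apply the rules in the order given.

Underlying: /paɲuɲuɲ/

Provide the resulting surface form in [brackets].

[pãɲũɲũɲ]

Rule 1: /a/ before nasal /ɲ/ → [ã]
Rule 1: /u/ before nasal /ɲ/ → [ũ]
Rule 1: /u/ before nasal /ɲ/ → [ũ]
After rule 1: pãɲũɲũɲ
Rule 2: no segment meets the rule's conditions; no change.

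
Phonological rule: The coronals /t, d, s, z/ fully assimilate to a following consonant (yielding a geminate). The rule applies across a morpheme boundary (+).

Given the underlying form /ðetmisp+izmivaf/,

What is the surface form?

[ðemmipp+immivaf]

/t/ before /m/ → [m] (total assimilation)
/s/ before /p/ → [p] (total assimilation)
/z/ before /m/ → [m] (total assimilation)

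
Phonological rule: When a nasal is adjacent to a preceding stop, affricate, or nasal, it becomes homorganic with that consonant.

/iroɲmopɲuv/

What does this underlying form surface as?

[iroɲɲopmuv]

/m/ after /ɲ/ (palatal) → [ɲ]
/ɲ/ after /p/ (labial) → [m]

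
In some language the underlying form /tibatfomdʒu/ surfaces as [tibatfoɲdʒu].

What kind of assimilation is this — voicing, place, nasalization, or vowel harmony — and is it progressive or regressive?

place assimilation, regressive

/m/→[ɲ].
Each target copies a feature from the following segment, so the direction is regressive.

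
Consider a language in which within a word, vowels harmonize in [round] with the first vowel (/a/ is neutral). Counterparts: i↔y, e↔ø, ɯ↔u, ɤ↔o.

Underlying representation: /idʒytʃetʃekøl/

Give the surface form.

[idʒitʃetʃekel]

/y/ harmonizes with /i/ ([-round]) → [i]
/ø/ harmonizes with /i/ ([-round]) → [e]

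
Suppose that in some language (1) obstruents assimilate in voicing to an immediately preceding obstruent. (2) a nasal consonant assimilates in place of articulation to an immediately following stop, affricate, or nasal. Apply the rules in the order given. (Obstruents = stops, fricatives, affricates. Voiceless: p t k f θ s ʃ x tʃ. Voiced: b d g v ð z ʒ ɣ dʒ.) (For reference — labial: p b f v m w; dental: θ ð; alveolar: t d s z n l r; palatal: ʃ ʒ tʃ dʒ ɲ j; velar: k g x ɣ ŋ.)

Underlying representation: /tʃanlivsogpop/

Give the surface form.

[tʃanlivzogbop]

Rule 1: /s/ after /v/ (voiced) → [z]
Rule 1: /p/ after /g/ (voiced) → [b]
After rule 1: tʃanlivzogbop
Rule 2: no segment meets the rule's conditions; no change.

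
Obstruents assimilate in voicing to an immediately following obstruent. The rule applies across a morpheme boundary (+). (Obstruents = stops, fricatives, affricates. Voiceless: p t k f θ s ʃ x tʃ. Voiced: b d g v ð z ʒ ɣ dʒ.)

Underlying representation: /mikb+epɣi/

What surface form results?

[migb+ebɣi]

/k/ before /b/ (voiced) → [g]
/p/ before /ɣ/ (voiced) → [b]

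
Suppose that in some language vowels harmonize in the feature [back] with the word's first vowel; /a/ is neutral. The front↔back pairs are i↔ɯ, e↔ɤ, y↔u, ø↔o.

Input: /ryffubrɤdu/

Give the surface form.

[ryffybredy]

/u/ harmonizes with /y/ ([-back]) → [y]
/ɤ/ harmonizes with /y/ ([-back]) → [e]
/u/ harmonizes with /y/ ([-back]) → [y]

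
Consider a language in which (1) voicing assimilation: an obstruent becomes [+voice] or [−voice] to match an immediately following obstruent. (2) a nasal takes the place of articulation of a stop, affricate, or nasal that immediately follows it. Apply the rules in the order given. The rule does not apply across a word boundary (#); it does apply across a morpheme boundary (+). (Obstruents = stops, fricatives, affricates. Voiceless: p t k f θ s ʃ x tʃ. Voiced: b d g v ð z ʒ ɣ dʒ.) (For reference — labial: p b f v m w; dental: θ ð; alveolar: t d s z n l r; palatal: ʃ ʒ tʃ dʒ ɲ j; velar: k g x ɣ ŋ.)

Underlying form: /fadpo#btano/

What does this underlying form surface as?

[fatpo#ptano]

Rule 1: /d/ before /p/ (voiceless) → [t]
Rule 1: /b/ before /t/ (voiceless) → [p]
After rule 1: fatpo#ptano
Rule 2: no segment meets the rule's conditions; no change.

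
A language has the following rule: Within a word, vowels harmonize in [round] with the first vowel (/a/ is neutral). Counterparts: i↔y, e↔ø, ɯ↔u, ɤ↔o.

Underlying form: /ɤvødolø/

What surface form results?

[ɤvedɤle]

/ø/ harmonizes with /ɤ/ ([-round]) → [e]
/o/ harmonizes with /ɤ/ ([-round]) → [ɤ]
/ø/ harmonizes with /ɤ/ ([-round]) → [e]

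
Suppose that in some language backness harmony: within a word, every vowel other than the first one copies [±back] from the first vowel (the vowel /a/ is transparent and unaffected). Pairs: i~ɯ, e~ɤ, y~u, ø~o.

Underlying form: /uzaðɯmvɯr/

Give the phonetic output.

[uzaðɯmvɯr]

no segment meets the rule's conditions; no change.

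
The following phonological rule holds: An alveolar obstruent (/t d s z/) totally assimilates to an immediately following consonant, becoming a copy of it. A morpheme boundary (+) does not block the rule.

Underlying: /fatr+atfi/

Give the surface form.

/t/ before /r/ → [r] (total assimilation)
/t/ before /f/ → [f] (total assimilation)

[farr+affi]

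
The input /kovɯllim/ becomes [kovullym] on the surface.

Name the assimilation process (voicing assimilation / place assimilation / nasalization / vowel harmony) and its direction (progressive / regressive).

vowel harmony, progressive

/ɯ/→[u] /i/→[y].
Vowels agree with the first vowel, so the harmony is progressive.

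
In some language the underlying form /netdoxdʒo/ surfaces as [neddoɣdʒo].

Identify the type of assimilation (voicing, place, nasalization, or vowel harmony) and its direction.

voicing assimilation, regressive

/t/→[d] /x/→[ɣ].
Each target copies a feature from the following segment, so the direction is regressive.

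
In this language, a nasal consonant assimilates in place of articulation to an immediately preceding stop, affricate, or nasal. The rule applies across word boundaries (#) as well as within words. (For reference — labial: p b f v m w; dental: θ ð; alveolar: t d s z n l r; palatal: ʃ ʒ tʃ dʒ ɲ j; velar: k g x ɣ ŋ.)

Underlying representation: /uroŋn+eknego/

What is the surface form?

/n/ after /ŋ/ (velar) → [ŋ]
/n/ after /k/ (velar) → [ŋ]

[uroŋŋ+ekŋego]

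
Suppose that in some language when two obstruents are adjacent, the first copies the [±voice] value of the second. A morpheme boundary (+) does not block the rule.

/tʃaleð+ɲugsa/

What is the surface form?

[tʃaleð+ɲuksa]

/g/ before /s/ (voiceless) → [k]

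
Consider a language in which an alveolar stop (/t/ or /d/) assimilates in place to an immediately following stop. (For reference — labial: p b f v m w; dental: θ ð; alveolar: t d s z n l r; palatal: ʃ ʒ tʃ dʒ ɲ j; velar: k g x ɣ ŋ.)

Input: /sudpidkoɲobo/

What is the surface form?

/d/ before /p/ (labial) → [b]
/d/ before /k/ (velar) → [g]

[subpigkoɲobo]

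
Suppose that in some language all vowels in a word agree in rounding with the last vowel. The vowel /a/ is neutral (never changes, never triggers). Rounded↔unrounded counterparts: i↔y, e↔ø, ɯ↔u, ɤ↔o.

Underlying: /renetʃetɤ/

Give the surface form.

no segment meets the rule's conditions; no change.

[renetʃetɤ]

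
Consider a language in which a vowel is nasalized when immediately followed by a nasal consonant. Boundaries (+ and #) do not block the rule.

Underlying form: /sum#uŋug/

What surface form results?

/u/ before nasal /m/ → [ũ]
/u/ before nasal /ŋ/ → [ũ]

[sũm#ũŋug]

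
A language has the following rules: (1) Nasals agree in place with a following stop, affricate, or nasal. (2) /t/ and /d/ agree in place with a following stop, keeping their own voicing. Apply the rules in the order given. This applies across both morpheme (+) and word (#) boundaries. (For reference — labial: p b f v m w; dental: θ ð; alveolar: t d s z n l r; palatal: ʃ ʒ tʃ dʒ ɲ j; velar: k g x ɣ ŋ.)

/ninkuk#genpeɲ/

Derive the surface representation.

[niŋkuk#gempeɲ]

Rule 1: /n/ before /k/ (velar) → [ŋ]
Rule 1: /n/ before /p/ (labial) → [m]
After rule 1: niŋkuk#gempeɲ
Rule 2: no segment meets the rule's conditions; no change.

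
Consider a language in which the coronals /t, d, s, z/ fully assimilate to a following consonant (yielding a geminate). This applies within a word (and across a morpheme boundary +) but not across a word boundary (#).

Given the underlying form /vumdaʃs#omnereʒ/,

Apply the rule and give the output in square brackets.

no segment meets the rule's conditions; no change.

[vumdaʃs#omnereʒ]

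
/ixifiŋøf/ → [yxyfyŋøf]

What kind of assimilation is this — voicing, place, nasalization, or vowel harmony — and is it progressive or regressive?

/i/→[y] /i/→[y] /i/→[y].
Vowels agree with the last vowel, so the harmony is regressive.

vowel harmony, regressive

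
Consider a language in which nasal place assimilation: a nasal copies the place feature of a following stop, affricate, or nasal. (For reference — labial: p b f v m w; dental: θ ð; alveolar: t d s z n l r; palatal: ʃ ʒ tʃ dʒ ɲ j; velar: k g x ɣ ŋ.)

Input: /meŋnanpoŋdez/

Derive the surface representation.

[mennampondez]

/ŋ/ before /n/ (alveolar) → [n]
/n/ before /p/ (labial) → [m]
/ŋ/ before /d/ (alveolar) → [n]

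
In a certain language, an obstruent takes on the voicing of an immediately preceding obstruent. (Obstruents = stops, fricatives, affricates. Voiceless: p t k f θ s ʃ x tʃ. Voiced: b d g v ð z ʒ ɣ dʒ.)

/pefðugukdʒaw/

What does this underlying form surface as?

/ð/ after /f/ (voiceless) → [θ]
/dʒ/ after /k/ (voiceless) → [tʃ]

[pefθuguktʃaw]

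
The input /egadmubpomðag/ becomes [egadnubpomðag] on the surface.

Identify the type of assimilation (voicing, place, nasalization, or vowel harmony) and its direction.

/m/→[n].
Each target copies a feature from the preceding segment, so the direction is progressive.

place assimilation, progressive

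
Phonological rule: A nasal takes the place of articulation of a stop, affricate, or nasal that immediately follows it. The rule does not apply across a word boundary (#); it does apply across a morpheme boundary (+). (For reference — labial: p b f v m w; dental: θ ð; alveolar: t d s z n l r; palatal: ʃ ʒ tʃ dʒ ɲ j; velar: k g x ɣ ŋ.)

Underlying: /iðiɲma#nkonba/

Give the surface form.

[iðimma#ŋkomba]

/ɲ/ before /m/ (labial) → [m]
/n/ before /k/ (velar) → [ŋ]
/n/ before /b/ (labial) → [m]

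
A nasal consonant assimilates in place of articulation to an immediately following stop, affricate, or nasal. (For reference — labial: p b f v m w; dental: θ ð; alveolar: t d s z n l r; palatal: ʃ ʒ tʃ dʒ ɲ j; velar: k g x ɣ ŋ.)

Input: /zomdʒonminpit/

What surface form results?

/m/ before /dʒ/ (palatal) → [ɲ]
/n/ before /m/ (labial) → [m]
/n/ before /p/ (labial) → [m]

[zoɲdʒommimpit]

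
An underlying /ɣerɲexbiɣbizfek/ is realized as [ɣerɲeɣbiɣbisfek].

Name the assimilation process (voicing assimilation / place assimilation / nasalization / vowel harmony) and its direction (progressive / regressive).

/x/→[ɣ] /z/→[s].
Each target copies a feature from the following segment, so the direction is regressive.

voicing assimilation, regressive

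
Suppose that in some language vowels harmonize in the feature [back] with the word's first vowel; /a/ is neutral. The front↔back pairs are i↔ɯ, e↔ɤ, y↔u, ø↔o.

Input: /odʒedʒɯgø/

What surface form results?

[odʒɤdʒɯgo]

/e/ harmonizes with /o/ ([+back]) → [ɤ]
/ø/ harmonizes with /o/ ([+back]) → [o]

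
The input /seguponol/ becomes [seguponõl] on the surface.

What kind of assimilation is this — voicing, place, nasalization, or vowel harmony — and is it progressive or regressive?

nasalization, progressive

/o/→[õ].
Each target copies a feature from the preceding segment, so the direction is progressive.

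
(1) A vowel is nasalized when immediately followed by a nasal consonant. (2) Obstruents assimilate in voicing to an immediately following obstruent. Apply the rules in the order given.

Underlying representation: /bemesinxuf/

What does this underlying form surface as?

[bẽmesĩnxuf]

Rule 1: /e/ before nasal /m/ → [ẽ]
Rule 1: /i/ before nasal /n/ → [ĩ]
After rule 1: bẽmesĩnxuf
Rule 2: no segment meets the rule's conditions; no change.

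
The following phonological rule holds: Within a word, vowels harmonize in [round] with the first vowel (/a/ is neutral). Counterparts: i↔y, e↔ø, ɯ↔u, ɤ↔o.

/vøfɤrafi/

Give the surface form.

[vøforafy]

/ɤ/ harmonizes with /ø/ ([+round]) → [o]
/i/ harmonizes with /ø/ ([+round]) → [y]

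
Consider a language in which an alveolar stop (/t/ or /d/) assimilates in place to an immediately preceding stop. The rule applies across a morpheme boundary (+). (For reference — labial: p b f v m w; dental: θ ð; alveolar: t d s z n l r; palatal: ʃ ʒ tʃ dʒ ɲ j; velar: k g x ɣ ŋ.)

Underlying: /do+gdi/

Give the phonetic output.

[do+ggi]

/d/ after /g/ (velar) → [g]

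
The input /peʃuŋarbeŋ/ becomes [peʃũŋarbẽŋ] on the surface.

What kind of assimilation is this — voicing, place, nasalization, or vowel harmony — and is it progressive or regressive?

/u/→[ũ] /e/→[ẽ].
Each target copies a feature from the following segment, so the direction is regressive.

nasalization, regressive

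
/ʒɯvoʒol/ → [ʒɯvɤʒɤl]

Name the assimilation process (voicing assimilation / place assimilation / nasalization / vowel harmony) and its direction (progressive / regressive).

/o/→[ɤ] /o/→[ɤ].
Vowels agree with the first vowel, so the harmony is progressive.

vowel harmony, progressive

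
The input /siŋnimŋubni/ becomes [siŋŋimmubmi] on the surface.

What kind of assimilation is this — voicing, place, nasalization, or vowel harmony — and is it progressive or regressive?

/n/→[ŋ] /ŋ/→[m] /n/→[m].
Each target copies a feature from the preceding segment, so the direction is progressive.

place assimilation, progressive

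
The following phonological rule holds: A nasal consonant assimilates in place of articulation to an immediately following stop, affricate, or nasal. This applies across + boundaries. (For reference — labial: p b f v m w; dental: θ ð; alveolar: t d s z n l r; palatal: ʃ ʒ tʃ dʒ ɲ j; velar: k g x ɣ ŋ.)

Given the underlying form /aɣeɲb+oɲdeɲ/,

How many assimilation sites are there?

2

/ɲ/ before /b/ (labial) → [m]
/ɲ/ before /d/ (alveolar) → [n]
2 segments change.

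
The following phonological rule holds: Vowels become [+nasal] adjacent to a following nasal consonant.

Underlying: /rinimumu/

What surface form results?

[rĩnĩmũmu]

/i/ before nasal /n/ → [ĩ]
/i/ before nasal /m/ → [ĩ]
/u/ before nasal /m/ → [ũ]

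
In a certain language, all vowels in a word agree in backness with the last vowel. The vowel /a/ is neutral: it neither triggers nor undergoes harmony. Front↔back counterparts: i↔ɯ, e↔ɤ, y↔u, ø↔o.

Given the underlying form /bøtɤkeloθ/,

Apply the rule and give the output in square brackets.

[botɤkɤloθ]

/ø/ harmonizes with /o/ ([+back]) → [o]
/e/ harmonizes with /o/ ([+back]) → [ɤ]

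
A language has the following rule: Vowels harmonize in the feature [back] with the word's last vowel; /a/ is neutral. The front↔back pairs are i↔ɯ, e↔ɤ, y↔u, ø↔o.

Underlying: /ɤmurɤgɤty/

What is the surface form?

[emyregety]

/ɤ/ harmonizes with /y/ ([-back]) → [e]
/u/ harmonizes with /y/ ([-back]) → [y]
/ɤ/ harmonizes with /y/ ([-back]) → [e]
/ɤ/ harmonizes with /y/ ([-back]) → [e]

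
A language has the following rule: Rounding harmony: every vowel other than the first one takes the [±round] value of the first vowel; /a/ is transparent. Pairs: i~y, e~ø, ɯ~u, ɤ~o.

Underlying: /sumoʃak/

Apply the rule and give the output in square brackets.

no segment meets the rule's conditions; no change.

[sumoʃak]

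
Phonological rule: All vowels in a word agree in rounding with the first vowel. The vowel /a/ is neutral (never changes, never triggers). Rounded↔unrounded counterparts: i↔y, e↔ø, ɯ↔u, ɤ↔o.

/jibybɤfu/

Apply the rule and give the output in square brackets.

/y/ harmonizes with /i/ ([-round]) → [i]
/u/ harmonizes with /i/ ([-round]) → [ɯ]

[jibibɤfɯ]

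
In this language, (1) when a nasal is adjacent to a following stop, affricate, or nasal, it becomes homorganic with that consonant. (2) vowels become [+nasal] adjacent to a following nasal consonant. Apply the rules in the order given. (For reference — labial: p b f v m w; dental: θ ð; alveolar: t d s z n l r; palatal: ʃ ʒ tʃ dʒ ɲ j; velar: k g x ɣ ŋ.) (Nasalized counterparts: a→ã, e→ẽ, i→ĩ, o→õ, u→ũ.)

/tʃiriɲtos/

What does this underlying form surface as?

[tʃirĩntos]

Rule 1: /ɲ/ before /t/ (alveolar) → [n]
After rule 1: tʃirintos
Rule 2: /i/ before nasal /n/ → [ĩ]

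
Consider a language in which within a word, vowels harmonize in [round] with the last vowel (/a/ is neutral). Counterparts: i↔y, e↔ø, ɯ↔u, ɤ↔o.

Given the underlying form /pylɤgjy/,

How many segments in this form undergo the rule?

/ɤ/ harmonizes with /y/ ([+round]) → [o]
1 segment changes.

1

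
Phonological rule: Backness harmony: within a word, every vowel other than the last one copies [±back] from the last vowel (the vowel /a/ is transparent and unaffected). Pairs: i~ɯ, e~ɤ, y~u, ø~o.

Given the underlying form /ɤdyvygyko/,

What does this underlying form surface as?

[ɤduvuguko]

/y/ harmonizes with /o/ ([+back]) → [u]
/y/ harmonizes with /o/ ([+back]) → [u]
/y/ harmonizes with /o/ ([+back]) → [u]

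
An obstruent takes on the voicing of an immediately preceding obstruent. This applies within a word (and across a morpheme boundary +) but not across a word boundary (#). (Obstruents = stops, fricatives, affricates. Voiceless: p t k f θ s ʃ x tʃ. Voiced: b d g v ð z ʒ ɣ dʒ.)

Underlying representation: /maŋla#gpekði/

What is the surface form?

[maŋla#gbekθi]

/p/ after /g/ (voiced) → [b]
/ð/ after /k/ (voiceless) → [θ]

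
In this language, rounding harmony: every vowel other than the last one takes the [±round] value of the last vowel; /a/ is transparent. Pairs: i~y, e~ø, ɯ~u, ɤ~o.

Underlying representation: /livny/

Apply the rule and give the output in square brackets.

/i/ harmonizes with /y/ ([+round]) → [y]

[lyvny]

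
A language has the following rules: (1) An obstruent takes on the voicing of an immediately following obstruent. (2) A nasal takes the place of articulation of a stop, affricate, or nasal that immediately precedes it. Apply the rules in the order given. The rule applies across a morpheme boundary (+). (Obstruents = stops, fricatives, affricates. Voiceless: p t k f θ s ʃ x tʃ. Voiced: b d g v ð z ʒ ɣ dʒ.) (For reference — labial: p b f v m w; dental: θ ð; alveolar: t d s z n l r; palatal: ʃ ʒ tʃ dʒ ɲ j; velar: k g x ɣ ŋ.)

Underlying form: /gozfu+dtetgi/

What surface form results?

[gosfu+ttedgi]

Rule 1: /z/ before /f/ (voiceless) → [s]
Rule 1: /d/ before /t/ (voiceless) → [t]
Rule 1: /t/ before /g/ (voiced) → [d]
After rule 1: gosfu+ttedgi
Rule 2: no segment meets the rule's conditions; no change.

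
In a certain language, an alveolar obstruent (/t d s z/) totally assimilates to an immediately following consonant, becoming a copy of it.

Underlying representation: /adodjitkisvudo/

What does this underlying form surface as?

/d/ before /j/ → [j] (total assimilation)
/t/ before /k/ → [k] (total assimilation)
/s/ before /v/ → [v] (total assimilation)

[adojjikkivvudo]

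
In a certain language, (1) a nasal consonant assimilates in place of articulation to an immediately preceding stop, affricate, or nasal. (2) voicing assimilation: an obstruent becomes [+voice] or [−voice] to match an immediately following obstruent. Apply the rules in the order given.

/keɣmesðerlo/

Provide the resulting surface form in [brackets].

[keɣmezðerlo]

Rule 1: no segment meets the rule's conditions; no change.
After rule 1: keɣmesðerlo
Rule 2: /s/ before /ð/ (voiced) → [z]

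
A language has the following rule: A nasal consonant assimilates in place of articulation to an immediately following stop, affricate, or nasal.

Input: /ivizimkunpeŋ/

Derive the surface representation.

[iviziŋkumpeŋ]

/m/ before /k/ (velar) → [ŋ]
/n/ before /p/ (labial) → [m]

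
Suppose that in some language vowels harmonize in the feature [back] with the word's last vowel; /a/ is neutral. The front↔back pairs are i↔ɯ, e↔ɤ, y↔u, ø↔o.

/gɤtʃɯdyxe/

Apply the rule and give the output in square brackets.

[getʃidyxe]

/ɤ/ harmonizes with /e/ ([-back]) → [e]
/ɯ/ harmonizes with /e/ ([-back]) → [i]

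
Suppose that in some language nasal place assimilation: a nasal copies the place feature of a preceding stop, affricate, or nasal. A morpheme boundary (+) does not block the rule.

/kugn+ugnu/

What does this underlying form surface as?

[kugŋ+ugŋu]

/n/ after /g/ (velar) → [ŋ]
/n/ after /g/ (velar) → [ŋ]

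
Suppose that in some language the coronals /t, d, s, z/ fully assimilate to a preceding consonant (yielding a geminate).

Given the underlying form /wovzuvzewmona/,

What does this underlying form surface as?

[wovvuvvewmona]

/z/ after /v/ → [v] (total assimilation)
/z/ after /v/ → [v] (total assimilation)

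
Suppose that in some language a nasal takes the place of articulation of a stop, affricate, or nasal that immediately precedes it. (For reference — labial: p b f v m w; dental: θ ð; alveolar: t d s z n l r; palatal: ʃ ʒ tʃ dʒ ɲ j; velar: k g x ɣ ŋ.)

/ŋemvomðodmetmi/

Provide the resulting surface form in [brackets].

[ŋemvomðodnetni]

/m/ after /d/ (alveolar) → [n]
/m/ after /t/ (alveolar) → [n]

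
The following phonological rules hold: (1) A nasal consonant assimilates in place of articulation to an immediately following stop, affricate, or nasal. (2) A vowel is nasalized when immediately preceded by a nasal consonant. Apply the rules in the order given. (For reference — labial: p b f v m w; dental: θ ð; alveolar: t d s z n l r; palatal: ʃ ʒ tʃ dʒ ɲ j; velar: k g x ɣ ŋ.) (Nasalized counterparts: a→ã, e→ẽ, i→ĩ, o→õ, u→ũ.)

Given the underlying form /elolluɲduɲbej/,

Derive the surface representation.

Rule 1: /ɲ/ before /d/ (alveolar) → [n]
Rule 1: /ɲ/ before /b/ (labial) → [m]
After rule 1: elollundumbej
Rule 2: no segment meets the rule's conditions; no change.

[elollundumbej]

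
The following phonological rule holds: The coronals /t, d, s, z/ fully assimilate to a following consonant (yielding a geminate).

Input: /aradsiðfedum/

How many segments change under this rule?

1

/d/ before /s/ → [s] (total assimilation)
1 segment changes.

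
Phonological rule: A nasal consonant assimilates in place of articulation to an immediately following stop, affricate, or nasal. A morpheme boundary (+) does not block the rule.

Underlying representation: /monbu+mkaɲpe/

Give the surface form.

/n/ before /b/ (labial) → [m]
/m/ before /k/ (velar) → [ŋ]
/ɲ/ before /p/ (labial) → [m]

[mombu+ŋkampe]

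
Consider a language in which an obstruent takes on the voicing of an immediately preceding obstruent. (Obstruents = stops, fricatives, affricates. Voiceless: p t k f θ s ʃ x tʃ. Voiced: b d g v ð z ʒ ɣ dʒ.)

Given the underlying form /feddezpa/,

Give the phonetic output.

[feddezba]

/p/ after /z/ (voiced) → [b]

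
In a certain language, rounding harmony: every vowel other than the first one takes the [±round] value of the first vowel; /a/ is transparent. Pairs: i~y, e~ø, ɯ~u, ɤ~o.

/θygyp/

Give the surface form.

[θygyp]

no segment meets the rule's conditions; no change.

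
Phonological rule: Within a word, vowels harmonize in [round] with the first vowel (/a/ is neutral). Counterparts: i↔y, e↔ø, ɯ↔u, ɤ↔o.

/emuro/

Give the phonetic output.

/u/ harmonizes with /e/ ([-round]) → [ɯ]
/o/ harmonizes with /e/ ([-round]) → [ɤ]

[emɯrɤ]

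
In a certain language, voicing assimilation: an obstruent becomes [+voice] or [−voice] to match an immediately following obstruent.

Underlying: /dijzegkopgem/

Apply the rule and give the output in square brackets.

/g/ before /k/ (voiceless) → [k]
/p/ before /g/ (voiced) → [b]

[dijzekkobgem]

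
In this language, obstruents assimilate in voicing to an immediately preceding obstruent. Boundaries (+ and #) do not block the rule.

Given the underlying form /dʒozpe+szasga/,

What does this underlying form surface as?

/p/ after /z/ (voiced) → [b]
/z/ after /s/ (voiceless) → [s]
/g/ after /s/ (voiceless) → [k]

[dʒozbe+ssaska]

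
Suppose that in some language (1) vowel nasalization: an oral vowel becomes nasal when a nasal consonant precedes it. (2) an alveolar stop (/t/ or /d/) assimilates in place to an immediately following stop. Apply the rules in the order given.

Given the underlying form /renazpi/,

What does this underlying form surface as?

[renãzpi]

Rule 1: /a/ after nasal /n/ → [ã]
After rule 1: renãzpi
Rule 2: no segment meets the rule's conditions; no change.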